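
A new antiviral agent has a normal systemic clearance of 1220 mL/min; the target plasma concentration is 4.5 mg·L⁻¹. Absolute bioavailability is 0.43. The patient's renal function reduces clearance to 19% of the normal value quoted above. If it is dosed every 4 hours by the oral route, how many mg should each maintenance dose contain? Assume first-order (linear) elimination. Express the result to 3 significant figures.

Convert clearance: 1220 mL/min × 60 min/h ÷ 1000 mL/L = 73.20 L/h
Patient clearance = 0.19 × 73.20 = 13.91 L/h
D = CL × Css × τ / F = 13.91 × 4.5 × 4 / 0.43 = 582.3 mg

582 mg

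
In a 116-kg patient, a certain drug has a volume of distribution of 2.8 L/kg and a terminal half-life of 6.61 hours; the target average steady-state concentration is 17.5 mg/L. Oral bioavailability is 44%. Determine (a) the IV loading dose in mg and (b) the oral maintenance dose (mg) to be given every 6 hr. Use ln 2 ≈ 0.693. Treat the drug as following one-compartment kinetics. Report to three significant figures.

(a) 5680 mg; (b) 8130 mg

Vd = 2.8 L/kg × 116 kg = 324.8 L
LD = Vd × C = 324.8 × 17.5 = 5684 mg
CL = 0.693 × Vd / t½ = 0.693 × 324.8 / 6.61 = 34.05 L/h
D = CL × Css × τ / F = 34.05 × 17.5 × 6 / 0.44 = 8126 mg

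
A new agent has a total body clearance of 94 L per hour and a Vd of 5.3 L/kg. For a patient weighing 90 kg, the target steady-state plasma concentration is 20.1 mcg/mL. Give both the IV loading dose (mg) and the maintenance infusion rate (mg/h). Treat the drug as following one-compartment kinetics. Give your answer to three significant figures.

(a) 9590 mg; (b) 1890 mg/h

Vd(total) = 90 kg × 5.3 L/kg = 477.0 L
Loading dose = Vd × C = 477.0 × 20.1 = 9588 mg
Maintenance: replace elimination → rate = CL × Css = 94.00 × 20.1 = 1889 mg/h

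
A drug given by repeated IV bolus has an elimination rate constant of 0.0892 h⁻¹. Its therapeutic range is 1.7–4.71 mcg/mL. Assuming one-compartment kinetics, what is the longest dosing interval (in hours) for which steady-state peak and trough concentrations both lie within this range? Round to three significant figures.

11.4 h

Between IV bolus doses, concentration decays as C = C₀·e^(−kτ), so C_peak/C_trough = e^(kτ).
τ_max = ln(C_peak/C_trough) / k = ln(4.71/1.7) / 0.08920 = 1.019 / 0.08920 = 11.42 h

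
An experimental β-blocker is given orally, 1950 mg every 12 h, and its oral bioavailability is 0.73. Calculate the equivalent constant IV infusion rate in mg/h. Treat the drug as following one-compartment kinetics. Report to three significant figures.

Equivalent systemic input: infusion rate = F·D/τ.
Rate = 0.73 × 1950 / 12 = 118.6 mg/h

119 mg/h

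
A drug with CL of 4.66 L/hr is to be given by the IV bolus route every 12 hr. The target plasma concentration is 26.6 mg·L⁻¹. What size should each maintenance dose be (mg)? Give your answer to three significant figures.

D = CL × Css × τ = 4.660 × 26.6 × 12 = 1487 mg

1490 mg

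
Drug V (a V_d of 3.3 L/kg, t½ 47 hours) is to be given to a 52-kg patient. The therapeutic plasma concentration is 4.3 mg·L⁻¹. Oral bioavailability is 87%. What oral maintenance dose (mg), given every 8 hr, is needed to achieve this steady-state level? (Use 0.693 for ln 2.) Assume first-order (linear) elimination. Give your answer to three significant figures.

100 mg

Vd(total) = 52 kg × 3.3 L/kg = 171.6 L
CL = ln 2 · Vd / t½ = 0.693 × 171.6 / 47 = 2.530 L/h
D = CL × Css × τ / F = 2.530 × 4.3 × 8 / 0.87 = 100.0 mg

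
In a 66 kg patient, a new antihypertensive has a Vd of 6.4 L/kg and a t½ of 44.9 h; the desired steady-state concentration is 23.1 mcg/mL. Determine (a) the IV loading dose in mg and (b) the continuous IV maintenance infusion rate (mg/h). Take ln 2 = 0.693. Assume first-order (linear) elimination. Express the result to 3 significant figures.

(a) 9760 mg; (b) 151 mg/h

Vd = 6.4 L/kg × 66 kg = 422.4 L
LD = Vd × C = 422.4 × 23.1 = 9757 mg
CL = 0.693 × Vd / t½ = 0.693 × 422.4 / 44.9 = 6.519 L/h
Infusion rate = CL × Css = 6.519 × 23.1 = 150.6 mg/h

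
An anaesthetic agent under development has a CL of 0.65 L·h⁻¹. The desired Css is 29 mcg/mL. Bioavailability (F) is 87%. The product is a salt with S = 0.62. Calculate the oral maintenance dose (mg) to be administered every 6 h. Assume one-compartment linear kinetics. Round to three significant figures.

210 mg

D = CL × Css × τ / F / S = 0.6500 × 29 × 6 / 0.87 / 0.62 = 209.7 mg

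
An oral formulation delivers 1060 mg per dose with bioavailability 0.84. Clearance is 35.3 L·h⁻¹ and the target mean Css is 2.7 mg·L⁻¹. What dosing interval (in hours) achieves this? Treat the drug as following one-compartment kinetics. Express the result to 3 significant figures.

9.34 h

F·D/τ = CL·Css → τ = F·D / (CL·Css).
τ = 0.84 × 1060 / (35.3 × 2.7) = 9.342 h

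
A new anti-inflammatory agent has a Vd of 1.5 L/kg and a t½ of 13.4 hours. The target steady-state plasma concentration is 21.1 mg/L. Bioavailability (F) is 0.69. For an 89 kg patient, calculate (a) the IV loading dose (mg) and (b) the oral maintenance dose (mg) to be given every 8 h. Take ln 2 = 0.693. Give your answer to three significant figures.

(a) 2820 mg; (b) 1690 mg

Vd(total) = 89 kg × 1.5 L/kg = 133.5 L
LD = Vd × C = 133.5 × 21.1 = 2817 mg
CL = 0.693 × Vd / t½ = 0.693 × 133.5 / 13.4 = 6.904 L/h
D = CL × Css × τ / F = 6.904 × 21.1 × 8 / 0.69 = 1689 mg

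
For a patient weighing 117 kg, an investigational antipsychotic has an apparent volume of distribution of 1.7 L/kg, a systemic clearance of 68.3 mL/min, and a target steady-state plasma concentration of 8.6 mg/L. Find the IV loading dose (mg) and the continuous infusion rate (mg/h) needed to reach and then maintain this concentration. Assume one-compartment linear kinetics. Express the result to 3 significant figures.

Total Vd = 1.7 × 117 = 198.9 L
LD = Vd · C_target = 198.9 × 8.6 = 1711 mg
CL = 68.3 mL/min × 60/1000 = 4.098 L/h
Maintenance: replace elimination → rate = CL × Css = 4.098 × 8.6 = 35.24 mg/h

(a) 1710 mg; (b) 35.2 mg/h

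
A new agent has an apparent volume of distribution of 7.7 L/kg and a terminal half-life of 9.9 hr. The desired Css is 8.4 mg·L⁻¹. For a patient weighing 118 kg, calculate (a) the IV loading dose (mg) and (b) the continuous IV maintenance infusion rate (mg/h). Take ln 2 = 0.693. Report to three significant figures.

(a) 7630 mg; (b) 534 mg/h

Vd = 7.7 L/kg × 118 kg = 908.6 L
LD = Vd × C = 908.6 × 8.4 = 7632 mg
CL = 0.693 × Vd / t½ = 0.693 × 908.6 / 9.9 = 63.60 L/h
Infusion rate = CL × Css = 63.60 × 8.4 = 534.2 mg/h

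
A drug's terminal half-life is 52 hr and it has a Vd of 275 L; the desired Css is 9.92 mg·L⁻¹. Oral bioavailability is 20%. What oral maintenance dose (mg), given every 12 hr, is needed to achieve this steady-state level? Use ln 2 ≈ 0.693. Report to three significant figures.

2180 mg

CL = ln 2 · Vd / t½ = 0.693 × 275.0 / 52 = 3.665 L/h
D = CL × Css × τ / F = 3.665 × 9.92 × 12 / 0.2 = 2181 mg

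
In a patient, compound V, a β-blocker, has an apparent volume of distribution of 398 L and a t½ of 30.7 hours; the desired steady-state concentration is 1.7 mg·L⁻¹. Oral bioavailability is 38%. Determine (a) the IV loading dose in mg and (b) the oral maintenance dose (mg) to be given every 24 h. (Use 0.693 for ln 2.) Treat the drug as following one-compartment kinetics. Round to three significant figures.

(a) 677 mg; (b) 965 mg

LD = Vd × C = 398.0 × 1.7 = 676.6 mg
CL = 0.693 × Vd / t½ = 0.693 × 398.0 / 30.7 = 8.984 L/h
D = CL × Css × τ / F = 8.984 × 1.7 × 24 / 0.38 = 964.6 mg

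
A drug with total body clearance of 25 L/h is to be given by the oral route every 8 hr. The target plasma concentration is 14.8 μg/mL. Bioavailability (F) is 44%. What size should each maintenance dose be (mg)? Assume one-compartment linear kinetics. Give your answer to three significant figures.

D = CL × Css × τ / F = 25.00 × 14.8 × 8 / 0.44 = 6727 mg

6730 mg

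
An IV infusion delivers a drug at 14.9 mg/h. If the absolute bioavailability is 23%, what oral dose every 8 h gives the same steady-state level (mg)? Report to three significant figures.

518 mg

To maintain the same Css, the systemic dosing rate must be unchanged: F·D/τ = infusion rate.
D = rate × τ / F = 14.9 × 8 / 0.23 = 518.3 mg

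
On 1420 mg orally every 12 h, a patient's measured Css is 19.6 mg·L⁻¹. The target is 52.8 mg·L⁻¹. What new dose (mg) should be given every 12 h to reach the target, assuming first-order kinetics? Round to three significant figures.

3830 mg

With linear kinetics, Css is proportional to dose rate (D/τ) at fixed clearance.
D₂ = D₁ × (Css,target / Css,current) = 1420 × 52.8/19.6 = 3825 mg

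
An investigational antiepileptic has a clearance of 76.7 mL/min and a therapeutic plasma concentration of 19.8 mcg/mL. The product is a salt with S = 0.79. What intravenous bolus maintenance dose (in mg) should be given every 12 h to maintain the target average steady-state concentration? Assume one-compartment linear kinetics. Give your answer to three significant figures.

1380 mg

Convert clearance: 76.7 mL/min × 60 min/h ÷ 1000 mL/L = 4.602 L/h
At steady state, dose per interval replaces the amount cleared in that interval: S·D/τ = CL·Css.
D = CL × Css × τ / S = 4.602 × 19.8 × 12 / 0.79 = 1384 mg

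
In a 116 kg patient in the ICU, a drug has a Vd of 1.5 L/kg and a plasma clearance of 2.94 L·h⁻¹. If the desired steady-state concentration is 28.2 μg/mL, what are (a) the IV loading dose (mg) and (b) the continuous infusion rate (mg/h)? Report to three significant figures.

Total Vd = 1.5 × 116 = 174.0 L
Loading dose = Vd × C = 174.0 × 28.2 = 4907 mg
Maintenance: replace elimination → rate = CL × Css = 2.940 × 28.2 = 82.91 mg/h

(a) 4910 mg; (b) 82.9 mg/h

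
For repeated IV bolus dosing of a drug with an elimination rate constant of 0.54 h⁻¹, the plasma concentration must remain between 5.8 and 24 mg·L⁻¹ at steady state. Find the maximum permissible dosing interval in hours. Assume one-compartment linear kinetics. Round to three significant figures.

2.63 h

Between IV bolus doses, concentration decays as C = C₀·e^(−kτ), so C_peak/C_trough = e^(kτ).
τ_max = ln(C_peak/C_trough) / k = ln(24/5.8) / 0.5400 = 1.420 / 0.5400 = 2.630 h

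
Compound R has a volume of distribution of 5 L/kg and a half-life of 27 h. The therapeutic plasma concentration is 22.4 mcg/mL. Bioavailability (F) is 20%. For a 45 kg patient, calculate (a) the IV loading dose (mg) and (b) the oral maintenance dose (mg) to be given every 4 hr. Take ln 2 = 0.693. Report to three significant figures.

(a) 5040 mg; (b) 2590 mg

Total Vd = 5 × 45 = 225.0 L
LD = Vd × C = 225.0 × 22.4 = 5040 mg
CL = 0.693 × Vd / t½ = 0.693 × 225.0 / 27 = 5.775 L/h
D = CL × Css × τ / F = 5.775 × 22.4 × 4 / 0.2 = 2587 mg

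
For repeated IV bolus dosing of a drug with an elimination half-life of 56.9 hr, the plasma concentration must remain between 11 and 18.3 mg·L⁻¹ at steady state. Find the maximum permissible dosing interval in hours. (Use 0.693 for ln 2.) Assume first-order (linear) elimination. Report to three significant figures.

k = 0.693 / t½ = 0.693 / 56.9 = 0.01218 h⁻¹
Between IV bolus doses, concentration decays as C = C₀·e^(−kτ), so C_peak/C_trough = e^(kτ).
τ_max = ln(C_peak/C_trough) / k = ln(18.3/11) / 0.01218 = 0.5090 / 0.01218 = 41.79 h

41.8 h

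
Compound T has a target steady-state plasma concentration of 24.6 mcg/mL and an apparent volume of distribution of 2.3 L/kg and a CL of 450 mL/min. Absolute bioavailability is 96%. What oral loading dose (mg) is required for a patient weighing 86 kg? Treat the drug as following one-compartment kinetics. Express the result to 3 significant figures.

Vd = 2.3 L/kg × 86 kg = 197.8 L
LD = Vd × C / F = 197.8 × 24.60 / 0.96 = 5069 mg

5070 mg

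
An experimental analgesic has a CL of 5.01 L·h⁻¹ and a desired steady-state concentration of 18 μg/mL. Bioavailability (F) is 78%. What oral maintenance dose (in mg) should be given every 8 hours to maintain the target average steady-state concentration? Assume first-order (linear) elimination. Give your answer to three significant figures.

925 mg

At steady state, dose per interval replaces the amount cleared in that interval: F·D/τ = CL·Css.
D = CL × Css × τ / F = 5.010 × 18 × 8 / 0.78 = 924.9 mg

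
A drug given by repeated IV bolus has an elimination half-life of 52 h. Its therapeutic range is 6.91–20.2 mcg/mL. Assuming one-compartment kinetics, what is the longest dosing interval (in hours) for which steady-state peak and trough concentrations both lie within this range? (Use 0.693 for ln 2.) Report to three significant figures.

80.5 h

k = 0.693 / t½ = 0.693 / 52 = 0.01333 h⁻¹
Between IV bolus doses, concentration decays as C = C₀·e^(−kτ), so C_peak/C_trough = e^(kτ).
τ_max = ln(C_peak/C_trough) / k = ln(20.2/6.91) / 0.01333 = 1.073 / 0.01333 = 80.50 h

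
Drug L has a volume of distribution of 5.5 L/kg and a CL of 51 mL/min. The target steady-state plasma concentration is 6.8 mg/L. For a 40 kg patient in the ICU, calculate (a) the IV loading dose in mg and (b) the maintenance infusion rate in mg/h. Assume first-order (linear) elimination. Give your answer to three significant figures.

(a) 1500 mg; (b) 20.8 mg/h

Total Vd = 5.5 × 40 = 220.0 L
Loading: fill Vd to C_target → 220.0 L × 6.8 mg/L = 1496 mg
Convert clearance: 51 mL/min × 60 min/h ÷ 1000 mL/L = 3.060 L/h
Maintenance: replace elimination → rate = CL × Css = 3.060 × 6.8 = 20.81 mg/h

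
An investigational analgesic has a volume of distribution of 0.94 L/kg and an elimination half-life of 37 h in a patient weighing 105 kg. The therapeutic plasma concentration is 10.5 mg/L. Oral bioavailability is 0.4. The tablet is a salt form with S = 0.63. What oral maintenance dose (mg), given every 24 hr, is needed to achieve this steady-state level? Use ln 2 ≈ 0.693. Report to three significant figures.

1850 mg

Vd(total) = 105 kg × 0.94 L/kg = 98.70 L
CL = ln 2 · Vd / t½ = 0.693 × 98.70 / 37 = 1.849 L/h
D = CL × Css × τ / F / S = 1.849 × 10.5 × 24 / 0.4 / 0.63 = 1849 mg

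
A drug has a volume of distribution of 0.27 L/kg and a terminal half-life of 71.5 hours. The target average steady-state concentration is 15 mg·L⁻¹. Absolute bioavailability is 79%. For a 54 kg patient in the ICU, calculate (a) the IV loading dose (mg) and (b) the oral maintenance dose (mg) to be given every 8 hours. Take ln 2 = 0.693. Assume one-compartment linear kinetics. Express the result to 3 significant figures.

(a) 219 mg; (b) 21.5 mg

Total Vd = 0.27 × 54 = 14.58 L
LD = Vd × C = 14.58 × 15 = 218.7 mg
CL = 0.693 × Vd / t½ = 0.693 × 14.58 / 71.5 = 0.1413 L/h
D = CL × Css × τ / F = 0.1413 × 15 × 8 / 0.79 = 21.46 mg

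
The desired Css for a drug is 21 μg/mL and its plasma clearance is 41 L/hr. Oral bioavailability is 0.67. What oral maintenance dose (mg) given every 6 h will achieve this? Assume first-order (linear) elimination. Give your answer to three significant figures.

7710 mg

D = CL × Css × τ / F = 41.00 × 21 × 6 / 0.67 = 7710 mg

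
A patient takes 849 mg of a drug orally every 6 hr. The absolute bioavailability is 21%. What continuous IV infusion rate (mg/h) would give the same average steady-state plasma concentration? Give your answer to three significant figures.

Equivalent systemic input: infusion rate = F·D/τ.
Rate = 0.21 × 849 / 6 = 29.72 mg/h

29.7 mg/h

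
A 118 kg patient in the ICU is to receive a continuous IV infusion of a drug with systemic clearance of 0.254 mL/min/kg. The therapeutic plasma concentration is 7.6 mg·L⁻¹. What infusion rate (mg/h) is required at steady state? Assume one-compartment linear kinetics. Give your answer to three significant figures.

13.7 mg/h

CL = 0.254 mL/min/kg × 118 kg = 29.97 mL/min = 29.97 × 60/1000 = 1.798 L/h
R₀ = 1.798 × 7.6 = 13.66 mg/h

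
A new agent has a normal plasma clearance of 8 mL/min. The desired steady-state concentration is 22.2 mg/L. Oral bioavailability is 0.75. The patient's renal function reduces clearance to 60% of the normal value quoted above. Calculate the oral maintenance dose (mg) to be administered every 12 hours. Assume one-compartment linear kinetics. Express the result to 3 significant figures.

CL = 8 mL/min × 60/1000 = 0.4800 L/h
Patient clearance = 0.6 × 0.4800 = 0.2880 L/h
D = CL × Css × τ / F = 0.2880 × 22.2 × 12 / 0.75 = 102.3 mg

102 mg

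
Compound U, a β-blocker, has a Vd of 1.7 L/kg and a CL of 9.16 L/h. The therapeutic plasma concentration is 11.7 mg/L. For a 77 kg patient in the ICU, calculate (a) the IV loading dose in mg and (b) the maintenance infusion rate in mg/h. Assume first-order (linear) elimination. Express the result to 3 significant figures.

(a) 1530 mg; (b) 107 mg/h

Vd(total) = 77 kg × 1.7 L/kg = 130.9 L
Loading: fill Vd to C_target → 130.9 L × 11.7 mg/L = 1532 mg
Infusion rate = 9.160 L/h × 11.7 mg/L = 107.2 mg/h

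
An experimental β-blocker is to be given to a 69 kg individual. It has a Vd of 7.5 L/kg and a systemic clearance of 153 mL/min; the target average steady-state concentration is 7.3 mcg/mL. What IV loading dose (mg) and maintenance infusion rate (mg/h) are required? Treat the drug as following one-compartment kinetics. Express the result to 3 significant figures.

(a) 3780 mg; (b) 67.0 mg/h

Vd = 7.5 L/kg × 69 kg = 517.5 L
Loading dose = Vd × C = 517.5 × 7.3 = 3778 mg
CL = 153 mL/min × 60/1000 = 9.180 L/h
Maintenance: replace elimination → rate = CL × Css = 9.180 × 7.3 = 67.01 mg/h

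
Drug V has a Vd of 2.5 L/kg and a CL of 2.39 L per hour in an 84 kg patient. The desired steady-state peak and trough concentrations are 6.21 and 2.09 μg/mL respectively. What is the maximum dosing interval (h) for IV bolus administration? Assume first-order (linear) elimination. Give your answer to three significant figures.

Total Vd = 2.5 × 84 = 210.0 L
k = CL / Vd = 2.390 / 210.0 = 0.01138 h⁻¹
Between IV bolus doses, concentration decays as C = C₀·e^(−kτ), so C_peak/C_trough = e^(kτ).
τ_max = ln(C_peak/C_trough) / k = ln(6.21/2.09) / 0.01138 = 1.089 / 0.01138 = 95.69 h

95.7 h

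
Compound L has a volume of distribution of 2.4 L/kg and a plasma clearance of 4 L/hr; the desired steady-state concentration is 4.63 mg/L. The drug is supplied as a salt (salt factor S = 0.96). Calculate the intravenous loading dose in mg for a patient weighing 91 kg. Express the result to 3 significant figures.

Vd = 2.4 L/kg × 91 kg = 218.4 L
The loading dose fills Vd to the target concentration; clearance is irrelevant here.
LD = Vd × C / S = 218.4 × 4.630 / 0.96 = 1053 mg

1050 mg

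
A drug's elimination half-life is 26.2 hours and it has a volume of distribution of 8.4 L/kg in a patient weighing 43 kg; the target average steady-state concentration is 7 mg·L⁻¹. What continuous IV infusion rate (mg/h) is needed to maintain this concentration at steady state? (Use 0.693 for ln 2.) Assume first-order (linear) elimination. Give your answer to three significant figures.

66.9 mg/h

Vd(total) = 43 kg × 8.4 L/kg = 361.2 L
CL = 0.693 × Vd / t½ = 0.693 × 361.2 / 26.2 = 9.554 L/h
Infusion rate = CL × Css = 9.554 × 7 = 66.88 mg/h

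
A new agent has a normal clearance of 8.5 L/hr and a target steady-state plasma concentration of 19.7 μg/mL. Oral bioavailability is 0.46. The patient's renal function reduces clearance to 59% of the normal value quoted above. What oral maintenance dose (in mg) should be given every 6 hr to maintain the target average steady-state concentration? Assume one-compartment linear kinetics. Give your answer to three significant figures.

Patient clearance = 0.59 × 8.500 = 5.015 L/h
D = CL × Css × τ / F = 5.015 × 19.7 × 6 / 0.46 = 1289 mg

1290 mg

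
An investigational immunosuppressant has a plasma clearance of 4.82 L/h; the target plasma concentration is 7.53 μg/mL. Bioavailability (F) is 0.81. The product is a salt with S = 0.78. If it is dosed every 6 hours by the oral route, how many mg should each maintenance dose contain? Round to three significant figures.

345 mg

D = CL × Css × τ / F / S = 4.820 × 7.53 × 6 / 0.81 / 0.78 = 344.7 mg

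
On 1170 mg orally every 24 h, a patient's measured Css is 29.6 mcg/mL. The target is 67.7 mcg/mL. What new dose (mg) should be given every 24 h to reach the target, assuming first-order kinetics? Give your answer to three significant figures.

2680 mg

With linear kinetics, Css is proportional to dose rate (D/τ) at fixed clearance.
D₂ = D₁ × (Css,target / Css,current) = 1170 × 67.7/29.6 = 2676 mg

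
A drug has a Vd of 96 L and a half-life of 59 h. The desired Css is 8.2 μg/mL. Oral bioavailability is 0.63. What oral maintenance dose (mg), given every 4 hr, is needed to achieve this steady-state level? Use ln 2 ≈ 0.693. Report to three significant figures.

58.7 mg

CL = 0.693 × Vd / t½ = 0.693 × 96.00 / 59 = 1.128 L/h
D = CL × Css × τ / F = 1.128 × 8.2 × 4 / 0.63 = 58.73 mg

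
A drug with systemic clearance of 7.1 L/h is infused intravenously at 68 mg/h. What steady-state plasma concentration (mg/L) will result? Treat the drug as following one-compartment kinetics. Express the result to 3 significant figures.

9.58 mg/L

Css = rate / CL = 68 / 7.100 = 9.577 mg/L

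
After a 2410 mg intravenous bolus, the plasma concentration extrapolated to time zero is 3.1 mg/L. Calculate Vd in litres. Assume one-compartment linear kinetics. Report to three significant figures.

777 L

Immediately after an IV bolus, C₀ = Dose / Vd, so Vd = Dose / C₀.
Vd = 2410 / 3.1 = 777.4 L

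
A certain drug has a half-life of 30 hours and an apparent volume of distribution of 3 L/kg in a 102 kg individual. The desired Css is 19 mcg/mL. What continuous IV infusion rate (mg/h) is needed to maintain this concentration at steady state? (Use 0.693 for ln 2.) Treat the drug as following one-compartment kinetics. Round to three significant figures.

Vd = 3 L/kg × 102 kg = 306.0 L
CL = 0.693 × Vd / t½ = 0.693 × 306.0 / 30 = 7.069 L/h
Infusion rate = CL × Css = 7.069 × 19 = 134.3 mg/h

134 mg/h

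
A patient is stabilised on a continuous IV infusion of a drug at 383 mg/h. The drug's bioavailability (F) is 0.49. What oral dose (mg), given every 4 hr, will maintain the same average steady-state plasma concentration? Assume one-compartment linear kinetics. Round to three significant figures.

3130 mg

To maintain the same Css, the systemic dosing rate must be unchanged: F·D/τ = infusion rate.
D = rate × τ / F = 383 × 4 / 0.49 = 3127 mg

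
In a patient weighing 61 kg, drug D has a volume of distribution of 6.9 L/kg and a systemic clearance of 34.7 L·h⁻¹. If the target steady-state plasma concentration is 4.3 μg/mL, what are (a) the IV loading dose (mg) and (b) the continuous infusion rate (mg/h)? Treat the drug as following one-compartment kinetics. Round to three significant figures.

Total Vd = 6.9 × 61 = 420.9 L
LD = Vd · C_target = 420.9 × 4.3 = 1810 mg
Maintenance: replace elimination → rate = CL × Css = 34.70 × 4.3 = 149.2 mg/h

(a) 1810 mg; (b) 149 mg/h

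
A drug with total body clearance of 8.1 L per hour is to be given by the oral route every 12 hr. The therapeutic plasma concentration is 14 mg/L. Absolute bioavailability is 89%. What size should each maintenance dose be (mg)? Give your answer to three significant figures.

D = CL × Css × τ / F = 8.100 × 14 × 12 / 0.89 = 1529 mg

1530 mg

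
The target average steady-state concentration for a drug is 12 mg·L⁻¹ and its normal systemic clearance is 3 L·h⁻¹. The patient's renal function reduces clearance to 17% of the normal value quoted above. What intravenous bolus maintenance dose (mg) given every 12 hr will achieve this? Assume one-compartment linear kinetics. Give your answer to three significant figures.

73.4 mg

Patient clearance = 0.17 × 3.000 = 0.5100 L/h
D = CL × Css × τ = 0.5100 × 12 × 12 = 73.44 mg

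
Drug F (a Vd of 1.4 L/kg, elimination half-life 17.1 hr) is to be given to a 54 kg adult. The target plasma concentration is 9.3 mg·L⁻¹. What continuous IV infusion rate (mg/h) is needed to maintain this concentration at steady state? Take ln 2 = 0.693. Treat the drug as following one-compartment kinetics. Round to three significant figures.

28.5 mg/h

Vd(total) = 54 kg × 1.4 L/kg = 75.60 L
CL = 0.693 × Vd / t½ = 0.693 × 75.60 / 17.1 = 3.064 L/h
Infusion rate = CL × Css = 3.064 × 9.3 = 28.50 mg/h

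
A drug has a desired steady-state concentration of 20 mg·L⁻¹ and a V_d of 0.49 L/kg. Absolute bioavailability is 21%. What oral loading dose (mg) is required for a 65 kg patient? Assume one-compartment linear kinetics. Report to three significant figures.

3030 mg

Vd = 0.49 L/kg × 65 kg = 31.85 L
The loading dose fills Vd to the target concentration.
LD = Vd × C / F = 31.85 × 20.00 / 0.21 = 3033 mg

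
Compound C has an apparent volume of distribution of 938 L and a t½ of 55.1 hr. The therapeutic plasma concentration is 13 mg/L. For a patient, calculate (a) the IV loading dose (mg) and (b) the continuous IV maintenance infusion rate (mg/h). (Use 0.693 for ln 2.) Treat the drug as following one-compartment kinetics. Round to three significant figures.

LD = Vd × C = 938.0 × 13 = 12190 mg
CL = 0.693 × Vd / t½ = 0.693 × 938.0 / 55.1 = 11.80 L/h
Infusion rate = CL × Css = 11.80 × 13 = 153.4 mg/h

(a) 12200 mg; (b) 153 mg/h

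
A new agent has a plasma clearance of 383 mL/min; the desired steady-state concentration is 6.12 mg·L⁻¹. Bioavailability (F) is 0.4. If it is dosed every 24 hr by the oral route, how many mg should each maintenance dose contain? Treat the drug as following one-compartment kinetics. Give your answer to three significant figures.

8440 mg

CL = 383 mL/min × 60/1000 = 22.98 L/h
D = CL × Css × τ / F = 22.98 × 6.12 × 24 / 0.4 = 8438 mg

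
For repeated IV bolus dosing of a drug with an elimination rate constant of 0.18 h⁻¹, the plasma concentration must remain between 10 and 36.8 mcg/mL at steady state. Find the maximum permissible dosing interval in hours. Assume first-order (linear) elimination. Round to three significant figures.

7.24 h

Between IV bolus doses, concentration decays as C = C₀·e^(−kτ), so C_peak/C_trough = e^(kτ).
τ_max = ln(C_peak/C_trough) / k = ln(36.8/10) / 0.1800 = 1.303 / 0.1800 = 7.239 h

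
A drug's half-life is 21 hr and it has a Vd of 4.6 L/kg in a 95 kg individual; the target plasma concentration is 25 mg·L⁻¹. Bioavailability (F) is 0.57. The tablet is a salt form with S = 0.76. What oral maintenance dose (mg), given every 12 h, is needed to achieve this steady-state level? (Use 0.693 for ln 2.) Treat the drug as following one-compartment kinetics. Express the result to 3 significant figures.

Total Vd = 4.6 × 95 = 437.0 L
k = 0.693/21 = 0.03300 h⁻¹, so CL = k·Vd = 0.03300 × 437.0 = 14.42 L/h
D = CL × Css × τ / F / S = 14.42 × 25 × 12 / 0.57 / 0.76 = 9986 mg

9990 mg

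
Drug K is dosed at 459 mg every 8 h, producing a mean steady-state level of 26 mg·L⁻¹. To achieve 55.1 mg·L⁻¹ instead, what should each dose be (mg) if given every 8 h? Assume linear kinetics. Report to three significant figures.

973 mg

For first-order elimination, Css ∝ F·D/(CL·τ); F and CL are unchanged, so Css ∝ D/τ.
D₂ = D₁ × (Css,target / Css,current) = 459 × 55.1/26 = 972.7 mg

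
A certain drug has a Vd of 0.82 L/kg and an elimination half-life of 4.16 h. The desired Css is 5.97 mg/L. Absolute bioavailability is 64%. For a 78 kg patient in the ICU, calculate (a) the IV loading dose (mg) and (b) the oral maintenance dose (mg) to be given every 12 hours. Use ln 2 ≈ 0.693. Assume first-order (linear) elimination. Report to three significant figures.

(a) 382 mg; (b) 1190 mg

Total Vd = 0.82 × 78 = 63.96 L
LD = Vd × C = 63.96 × 5.97 = 381.8 mg
CL = 0.693 × Vd / t½ = 0.693 × 63.96 / 4.16 = 10.65 L/h
D = CL × Css × τ / F = 10.65 × 5.97 × 12 / 0.64 = 1192 mg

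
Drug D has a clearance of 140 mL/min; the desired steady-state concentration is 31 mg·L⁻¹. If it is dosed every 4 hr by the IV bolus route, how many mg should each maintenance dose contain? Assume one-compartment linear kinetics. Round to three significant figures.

1040 mg

CL = 140 mL/min × 60/1000 = 8.400 L/h
At steady state, dose per interval replaces the amount cleared in that interval: D/τ = CL·Css.
D = CL × Css × τ = 8.400 × 31 × 4 = 1042 mg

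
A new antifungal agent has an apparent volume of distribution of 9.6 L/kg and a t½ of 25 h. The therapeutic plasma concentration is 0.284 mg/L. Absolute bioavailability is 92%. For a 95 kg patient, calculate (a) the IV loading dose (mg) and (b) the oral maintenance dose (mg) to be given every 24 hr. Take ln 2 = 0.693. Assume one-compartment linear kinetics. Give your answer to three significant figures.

Vd = 9.6 L/kg × 95 kg = 912.0 L
LD = Vd × C = 912.0 × 0.284 = 259.0 mg
CL = 0.693 × Vd / t½ = 0.693 × 912.0 / 25 = 25.28 L/h
D = CL × Css × τ / F = 25.28 × 0.284 × 24 / 0.92 = 187.3 mg

(a) 259 mg; (b) 187 mg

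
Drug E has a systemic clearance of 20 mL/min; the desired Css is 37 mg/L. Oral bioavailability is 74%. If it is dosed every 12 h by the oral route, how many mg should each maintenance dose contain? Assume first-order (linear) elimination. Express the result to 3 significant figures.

CL = 20 mL/min × 60/1000 = 1.200 L/h
D = CL × Css × τ / F = 1.200 × 37 × 12 / 0.74 = 720.0 mg

720 mg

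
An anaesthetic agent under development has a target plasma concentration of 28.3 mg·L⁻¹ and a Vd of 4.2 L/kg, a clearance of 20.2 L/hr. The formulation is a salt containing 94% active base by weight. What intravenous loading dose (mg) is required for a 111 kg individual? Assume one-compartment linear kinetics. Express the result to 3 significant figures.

14000 mg

Vd(total) = 111 kg × 4.2 L/kg = 466.2 L
The loading dose fills Vd to the target concentration; clearance is irrelevant here.
LD = Vd × C / S = 466.2 × 28.30 / 0.94 = 14040 mg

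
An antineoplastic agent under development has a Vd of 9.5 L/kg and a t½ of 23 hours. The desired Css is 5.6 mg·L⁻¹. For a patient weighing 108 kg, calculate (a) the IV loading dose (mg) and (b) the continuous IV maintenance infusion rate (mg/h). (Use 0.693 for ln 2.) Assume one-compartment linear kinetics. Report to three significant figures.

(a) 5750 mg; (b) 173 mg/h

Vd = 9.5 L/kg × 108 kg = 1026 L
LD = Vd × C = 1026 × 5.6 = 5746 mg
CL = 0.693 × Vd / t½ = 0.693 × 1026 / 23 = 30.91 L/h
Infusion rate = CL × Css = 30.91 × 5.6 = 173.1 mg/h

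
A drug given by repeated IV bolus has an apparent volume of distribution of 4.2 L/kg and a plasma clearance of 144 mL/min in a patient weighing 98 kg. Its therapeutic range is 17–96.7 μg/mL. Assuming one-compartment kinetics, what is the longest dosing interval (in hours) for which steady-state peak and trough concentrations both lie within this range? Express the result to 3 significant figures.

Total Vd = 4.2 × 98 = 411.6 L
CL = 144 mL/min = 144 × 0.06 = 8.640 L/h
k = CL / Vd = 8.640 / 411.6 = 0.02099 h⁻¹
Between IV bolus doses, concentration decays as C = C₀·e^(−kτ), so C_peak/C_trough = e^(kτ).
τ_max = ln(C_peak/C_trough) / k = ln(96.7/17) / 0.02099 = 1.738 / 0.02099 = 82.80 h

82.8 h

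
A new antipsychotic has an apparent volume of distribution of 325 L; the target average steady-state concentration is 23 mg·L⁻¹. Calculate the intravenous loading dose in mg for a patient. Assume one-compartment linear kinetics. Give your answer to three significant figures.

LD = Vd × C = 325.0 × 23.00 = 7475 mg

7480 mg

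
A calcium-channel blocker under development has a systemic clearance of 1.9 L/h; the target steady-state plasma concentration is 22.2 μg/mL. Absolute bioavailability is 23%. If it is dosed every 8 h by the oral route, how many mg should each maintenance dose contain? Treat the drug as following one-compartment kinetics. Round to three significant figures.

1470 mg

D = CL × Css × τ / F = 1.900 × 22.2 × 8 / 0.23 = 1467 mg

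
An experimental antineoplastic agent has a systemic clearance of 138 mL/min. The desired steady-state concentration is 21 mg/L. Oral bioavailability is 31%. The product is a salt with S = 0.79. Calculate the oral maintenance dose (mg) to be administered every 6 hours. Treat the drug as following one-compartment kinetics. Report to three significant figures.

Convert clearance: 138 mL/min × 60 min/h ÷ 1000 mL/L = 8.280 L/h
D = CL × Css × τ / F / S = 8.280 × 21 × 6 / 0.31 / 0.79 = 4260 mg

4260 mg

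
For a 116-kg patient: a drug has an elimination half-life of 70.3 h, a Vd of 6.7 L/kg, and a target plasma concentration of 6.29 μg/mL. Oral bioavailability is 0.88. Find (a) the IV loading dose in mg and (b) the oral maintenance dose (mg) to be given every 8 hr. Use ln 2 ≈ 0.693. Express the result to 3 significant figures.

(a) 4890 mg; (b) 438 mg

Vd(total) = 116 kg × 6.7 L/kg = 777.2 L
LD = Vd × C = 777.2 × 6.29 = 4889 mg
CL = 0.693 × Vd / t½ = 0.693 × 777.2 / 70.3 = 7.661 L/h
D = CL × Css × τ / F = 7.661 × 6.29 × 8 / 0.88 = 438.1 mg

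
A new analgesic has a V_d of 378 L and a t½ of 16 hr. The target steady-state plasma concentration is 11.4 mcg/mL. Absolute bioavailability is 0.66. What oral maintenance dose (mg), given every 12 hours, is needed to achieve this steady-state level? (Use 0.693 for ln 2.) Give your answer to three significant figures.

CL = ln 2 · Vd / t½ = 0.693 × 378.0 / 16 = 16.37 L/h
D = CL × Css × τ / F = 16.37 × 11.4 × 12 / 0.66 = 3393 mg

3390 mg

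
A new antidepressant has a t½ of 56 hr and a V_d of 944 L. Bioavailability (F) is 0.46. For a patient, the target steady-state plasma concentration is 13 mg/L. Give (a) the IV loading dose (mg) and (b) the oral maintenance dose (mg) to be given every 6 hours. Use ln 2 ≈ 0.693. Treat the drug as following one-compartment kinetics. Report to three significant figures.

LD = Vd × C = 944.0 × 13 = 12270 mg
CL = 0.693 × Vd / t½ = 0.693 × 944.0 / 56 = 11.68 L/h
D = CL × Css × τ / F = 11.68 × 13 × 6 / 0.46 = 1981 mg

(a) 12300 mg; (b) 1980 mg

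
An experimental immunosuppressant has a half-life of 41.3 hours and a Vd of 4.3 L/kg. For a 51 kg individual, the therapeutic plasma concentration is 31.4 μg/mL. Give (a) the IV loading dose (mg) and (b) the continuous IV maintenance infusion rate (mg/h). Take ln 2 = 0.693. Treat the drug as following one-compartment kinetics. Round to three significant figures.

(a) 6890 mg; (b) 116 mg/h

Vd(total) = 51 kg × 4.3 L/kg = 219.3 L
LD = Vd × C = 219.3 × 31.4 = 6886 mg
CL = 0.693 × Vd / t½ = 0.693 × 219.3 / 41.3 = 3.680 L/h
Infusion rate = CL × Css = 3.680 × 31.4 = 115.6 mg/h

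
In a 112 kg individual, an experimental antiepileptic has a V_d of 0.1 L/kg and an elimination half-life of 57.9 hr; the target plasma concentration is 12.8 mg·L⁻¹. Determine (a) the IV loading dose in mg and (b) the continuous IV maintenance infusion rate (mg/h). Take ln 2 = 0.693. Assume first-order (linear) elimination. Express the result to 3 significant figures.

Total Vd = 0.1 × 112 = 11.20 L
LD = Vd × C = 11.20 × 12.8 = 143.4 mg
CL = 0.693 × Vd / t½ = 0.693 × 11.20 / 57.9 = 0.1341 L/h
Infusion rate = CL × Css = 0.1341 × 12.8 = 1.716 mg/h

(a) 143 mg; (b) 1.72 mg/h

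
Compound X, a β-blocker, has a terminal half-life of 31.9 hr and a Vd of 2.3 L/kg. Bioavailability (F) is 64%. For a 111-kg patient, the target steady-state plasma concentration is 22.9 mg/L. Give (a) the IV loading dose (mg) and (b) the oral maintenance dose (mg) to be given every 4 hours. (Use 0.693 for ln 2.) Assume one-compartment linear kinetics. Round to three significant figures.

Vd = 2.3 L/kg × 111 kg = 255.3 L
LD = Vd × C = 255.3 × 22.9 = 5846 mg
CL = 0.693 × Vd / t½ = 0.693 × 255.3 / 31.9 = 5.546 L/h
D = CL × Css × τ / F = 5.546 × 22.9 × 4 / 0.64 = 793.8 mg

(a) 5850 mg; (b) 794 mg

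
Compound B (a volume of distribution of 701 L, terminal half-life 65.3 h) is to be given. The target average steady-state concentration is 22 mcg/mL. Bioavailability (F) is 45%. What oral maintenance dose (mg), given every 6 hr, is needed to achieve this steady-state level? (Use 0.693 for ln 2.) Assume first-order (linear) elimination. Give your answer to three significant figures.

2180 mg

k = 0.693/65.3 = 0.01061 h⁻¹, so CL = k·Vd = 0.01061 × 701.0 = 7.438 L/h
D = CL × Css × τ / F = 7.438 × 22 × 6 / 0.45 = 2182 mg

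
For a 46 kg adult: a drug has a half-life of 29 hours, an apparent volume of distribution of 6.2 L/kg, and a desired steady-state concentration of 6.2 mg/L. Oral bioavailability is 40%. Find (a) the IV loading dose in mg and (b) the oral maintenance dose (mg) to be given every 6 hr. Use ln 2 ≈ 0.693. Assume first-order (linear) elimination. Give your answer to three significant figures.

Vd = 6.2 L/kg × 46 kg = 285.2 L
LD = Vd × C = 285.2 × 6.2 = 1768 mg
CL = 0.693 × Vd / t½ = 0.693 × 285.2 / 29 = 6.815 L/h
D = CL × Css × τ / F = 6.815 × 6.2 × 6 / 0.4 = 633.8 mg

(a) 1770 mg; (b) 634 mg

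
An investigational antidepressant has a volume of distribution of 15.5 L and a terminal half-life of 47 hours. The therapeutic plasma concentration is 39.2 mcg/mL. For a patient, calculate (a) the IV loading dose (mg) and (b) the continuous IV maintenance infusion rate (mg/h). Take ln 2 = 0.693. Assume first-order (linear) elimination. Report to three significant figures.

(a) 608 mg; (b) 8.96 mg/h

LD = Vd × C = 15.50 × 39.2 = 607.6 mg
CL = 0.693 × Vd / t½ = 0.693 × 15.50 / 47 = 0.2285 L/h
Infusion rate = CL × Css = 0.2285 × 39.2 = 8.957 mg/h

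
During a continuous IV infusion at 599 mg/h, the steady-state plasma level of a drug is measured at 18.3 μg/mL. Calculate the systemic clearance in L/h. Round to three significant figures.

32.7 L/h

At steady state, infusion rate = CL × Css, so CL = rate / Css.
CL = 599 / 18.3 = 32.73 L/h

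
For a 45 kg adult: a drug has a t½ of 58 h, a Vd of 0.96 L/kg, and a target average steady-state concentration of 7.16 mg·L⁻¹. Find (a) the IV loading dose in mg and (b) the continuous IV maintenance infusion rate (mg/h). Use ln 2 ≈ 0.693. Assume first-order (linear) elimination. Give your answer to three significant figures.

Vd(total) = 45 kg × 0.96 L/kg = 43.20 L
LD = Vd × C = 43.20 × 7.16 = 309.3 mg
CL = 0.693 × Vd / t½ = 0.693 × 43.20 / 58 = 0.5162 L/h
Infusion rate = CL × Css = 0.5162 × 7.16 = 3.696 mg/h

(a) 309 mg; (b) 3.70 mg/h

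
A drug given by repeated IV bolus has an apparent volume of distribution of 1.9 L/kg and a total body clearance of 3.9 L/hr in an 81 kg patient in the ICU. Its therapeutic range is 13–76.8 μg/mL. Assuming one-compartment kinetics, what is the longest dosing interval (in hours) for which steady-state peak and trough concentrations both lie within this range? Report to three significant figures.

70.1 h

Total Vd = 1.9 × 81 = 153.9 L
k = CL / Vd = 3.900 / 153.9 = 0.02534 h⁻¹
Between IV bolus doses, concentration decays as C = C₀·e^(−kτ), so C_peak/C_trough = e^(kτ).
τ_max = ln(C_peak/C_trough) / k = ln(76.8/13) / 0.02534 = 1.776 / 0.02534 = 70.09 h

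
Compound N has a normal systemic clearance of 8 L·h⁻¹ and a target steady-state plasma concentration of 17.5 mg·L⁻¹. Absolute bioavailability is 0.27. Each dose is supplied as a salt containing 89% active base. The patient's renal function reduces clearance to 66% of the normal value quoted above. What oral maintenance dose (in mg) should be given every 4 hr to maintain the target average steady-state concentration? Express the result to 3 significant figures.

Patient clearance = 0.66 × 8.000 = 5.280 L/h
D = CL × Css × τ / F / S = 5.280 × 17.5 × 4 / 0.27 / 0.89 = 1538 mg

1540 mg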